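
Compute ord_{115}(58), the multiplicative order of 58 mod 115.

Since 58 ∈ (Z/115Z)^×, its order divides φ(115) = φ(5·23) = (5−1)·(23−1) = 4·22 = 88 = 2^3 · 11.
Divisors of 88: 1, 2, 4, 8, 11, 22, 44, 88.
Evaluate successive powers at the divisors of 88:
58^1 ≡ 58 (mod 115)
58^2 ≡ 29 (mod 115)
58^4 ≡ 36 (mod 115)
58^8 ≡ 31 (mod 115)
58^11 ≡ 47 (mod 115)
58^22 ≡ 24 (mod 115)
58^44 ≡ 1 (mod 115) ✓
The smallest such exponent is 44, so the order of 58 is 44.

44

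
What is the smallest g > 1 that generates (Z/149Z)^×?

2

φ(149) = 149 − 1 = 148 = 2^2 · 37.
g is a primitive root iff g^(148/q) ≢ 1 (mod 149) for each prime q ∈ {2, 37}.
g = 2: 2^74 ≡ 148; 2^4 ≡ 16 — none is 1, so 2 is a primitive root.
So 2 is the smallest generator of (Z/149Z)^×.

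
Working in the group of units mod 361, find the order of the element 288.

342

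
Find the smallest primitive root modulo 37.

2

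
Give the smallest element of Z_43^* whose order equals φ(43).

3

φ(43) = 43 − 1 = 42 = 2 · 3 · 7.
Test candidates g = 2, 3, … against the prime factors q ∈ {2, 3, 7} of φ(43): g is a generator iff g^(42/q) ≢ 1 for every such q.
g = 2: 2^21 ≡ 42; 2^14 ≡ 1 — hits 1, so not a primitive root.
g = 3: 3^21 ≡ 42; 3^14 ≡ 36; 3^6 ≡ 41 — none is 1, so 3 is a primitive root.
The smallest primitive root modulo 43 is 3.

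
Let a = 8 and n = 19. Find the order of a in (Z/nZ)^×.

6

ord(8) | φ(19) = 19 − 1 = 18 = 2 · 3^2.
Divisors of 18: 1, 2, 3, 6, 9, 18.
Check 8^d mod 19 for each divisor in increasing order:
8^1 ≡ 8
8^2 ≡ 7
8^3 ≡ 18
8^6 ≡ 1
The smallest such exponent is 6, so the order of 8 is 6.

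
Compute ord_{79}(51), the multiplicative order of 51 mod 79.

39

Since 51 ∈ (Z/79Z)^×, its order divides φ(79) = 79 − 1 = 78 = 2 · 3 · 13.
Divisors of 78: 1, 2, 3, 6, 13, 26, 39, 78.
Evaluate successive powers at the divisors of 78:
51^1 ≡ 51
51^2 ≡ 73
51^3 ≡ 10
51^6 ≡ 21
51^13 ≡ 55
51^26 ≡ 23
51^39 ≡ 1
The smallest such exponent is 39, so the order of 51 is 39.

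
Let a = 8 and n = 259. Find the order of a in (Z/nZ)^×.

12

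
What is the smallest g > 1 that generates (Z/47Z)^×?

5

φ(47) = 47 − 1 = 46 = 2 · 23.
Test candidates g = 2, 3, … against the prime factors q ∈ {2, 23} of φ(47): g is a generator iff g^(46/q) ≢ 1 for every such q.
g = 2: 2^23 ≡ 1 — hits 1, so not a primitive root.
g = 3: 3^23 ≡ 1 — hits 1, so not a primitive root.
g = 4: 4^23 ≡ 1 — hits 1, so not a primitive root.
g = 5: 5^23 ≡ 46; 5^2 ≡ 25 — none is 1, so 5 is a primitive root.
So 5 is the smallest generator of (Z/47Z)^×.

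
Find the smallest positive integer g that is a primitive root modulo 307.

φ(307) = 307 − 1 = 306 = 2 · 3^2 · 17.
Test candidates g = 2, 3, … against the prime factors q ∈ {2, 3, 17} of φ(307): g is a generator iff g^(306/q) ≢ 1 for every such q.
g = 2: 2^153 ≡ 306; 2^102 ≡ 1 — hits 1, so not a primitive root.
g = 3: 3^153 ≡ 306; 3^102 ≡ 1 — hits 1, so not a primitive root.
g = 4: 4^153 ≡ 1 — hits 1, so not a primitive root.
g = 5: 5^153 ≡ 306; 5^102 ≡ 289; 5^18 ≡ 81 — none is 1, so 5 is a primitive root.
The smallest primitive root modulo 307 is 5.

5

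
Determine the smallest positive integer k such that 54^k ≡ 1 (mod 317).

79

The order of 54 must divide φ(317) = 317 − 1 = 316 = 2^2 · 79.
Divisors of 316: 1, 2, 4, 79, 158, 316.
Test each divisor d:
54^1 ≡ 54
54^2 ≡ 63
54^4 ≡ 165
54^79 ≡ 1
The smallest such exponent is 79, so the order of 54 is 79.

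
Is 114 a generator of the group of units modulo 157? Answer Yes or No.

Yes

φ(157) = 157 − 1 = 156 = 2^2 · 3 · 13.
114 is a primitive root mod 157 iff 114^(φ(157)/q) ≢ 1 for every prime q | φ(157), i.e. q ∈ {2, 3, 13}.
114^78 ≡ 156 (mod 157)  [q = 2: ≢ 1 ✓]
114^52 ≡ 144 (mod 157)  [q = 3: ≢ 1 ✓]
114^12 ≡ 39 (mod 157)  [q = 13: ≢ 1 ✓]
Every test exponent gives a nontrivial residue, hence 114 generates the full group.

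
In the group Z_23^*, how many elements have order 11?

φ(23) = 23 − 1 = 22 = 2 · 11.
In a cyclic group of order 22, there are φ(d) elements of order d for each divisor d of 22, and zero for non-divisors.
11 | 22, and φ(11) = 11 − 1 = 10.

10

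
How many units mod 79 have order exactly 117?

φ(79) = 79 − 1 = 78 = 2 · 3 · 13.
In a cyclic group of order 78, there are φ(d) elements of order d for each divisor d of 78, and zero for non-divisors.
117 does not divide 78, so no element of (Z/79Z)^× has order 117.

0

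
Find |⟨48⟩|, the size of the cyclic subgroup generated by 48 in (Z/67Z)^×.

66

The order of 48 must divide φ(67) = 67 − 1 = 66 = 2 · 3 · 11.
Divisors of 66: 1, 2, 3, 6, 11, 22, 33, 66.
Check 48^d mod 67 for each divisor in increasing order:
48^1 ≡ 48
48^2 ≡ 26
48^3 ≡ 42
48^6 ≡ 22
48^11 ≡ 38
48^22 ≡ 37
48^33 ≡ 66
48^66 ≡ 1
The smallest such exponent is 66, so the order of 48 is 66.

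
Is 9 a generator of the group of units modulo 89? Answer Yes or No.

φ(89) = 89 − 1 = 88 = 2^3 · 11.
An element g generates (Z/89Z)^× iff g^(88/q) ≢ 1 (mod 89) for each prime q ∈ {2, 11}.
9^44 ≡ 1 (mod 89)  [q = 2: ≡ 1 ✗]
9^8 ≡ 2 (mod 89)  [q = 11: ≢ 1 ✓]
Since 9^44 ≡ 1, the order of 9 divides 44 < 88, so 9 is not a primitive root.

No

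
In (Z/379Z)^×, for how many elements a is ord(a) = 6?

φ(379) = 379 − 1 = 378 = 2 · 3^3 · 7.
(Z/379Z)^× is cyclic (|G| = 378); a cyclic group of order m has exactly φ(d) elements of each order d | m, and none otherwise.
6 = 2 · 3 divides 378, and φ(6) = 2.

2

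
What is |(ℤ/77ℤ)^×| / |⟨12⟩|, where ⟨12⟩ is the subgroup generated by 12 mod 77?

Since 12 ∈ (Z/77Z)^×, its order divides φ(77) = φ(7·11) = (7−1)·(11−1) = 6·10 = 60 = 2^2 · 3 · 5.
Divisors of 60: 1, 2, 3, 4, 5, 6, 10, 12, 15, 20, 30, 60.
Check 12^d mod 77 for each divisor in increasing order:
12^1 ≡ 12 (mod 77)
12^2 ≡ 67 (mod 77)
12^3 ≡ 34 (mod 77)
12^4 ≡ 23 (mod 77)
12^5 ≡ 45 (mod 77)
12^6 ≡ 1 (mod 77) ✓
The order of 12 is 6, so the subgroup it generates has 6 elements.
Index = |(Z/77Z)^×| / |⟨12⟩| = 60 / 6 = 10.

10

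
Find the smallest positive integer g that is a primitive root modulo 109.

6

φ(109) = 109 − 1 = 108 = 2^2 · 3^3.
g is a primitive root iff g^(108/q) ≢ 1 (mod 109) for each prime q ∈ {2, 3}.
g = 2: 2^54 ≡ 108; 2^36 ≡ 1 — hits 1, so not a primitive root.
g = 3: 3^54 ≡ 1 — hits 1, so not a primitive root.
g = 4: 4^54 ≡ 1 — hits 1, so not a primitive root.
g = 5: 5^54 ≡ 1 — hits 1, so not a primitive root.
g = 6: 6^54 ≡ 108; 6^36 ≡ 63 — none is 1, so 6 is a primitive root.
The smallest primitive root modulo 109 is 6.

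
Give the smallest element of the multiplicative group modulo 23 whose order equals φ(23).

5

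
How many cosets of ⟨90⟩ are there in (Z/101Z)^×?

Since 90 ∈ (Z/101Z)^×, its order divides φ(101) = 101 − 1 = 100 = 2^2 · 5^2.
Divisors of 100: 1, 2, 4, 5, 10, 20, 25, 50, 100.
Evaluate successive powers at the divisors of 100:
90^1 ≡ 90
90^2 ≡ 20
90^4 ≡ 97
90^5 ≡ 44
90^10 ≡ 17
90^20 ≡ 87
90^25 ≡ 91
90^50 ≡ 100
90^100 ≡ 1
The order of 90 is 100, so the subgroup it generates has 100 elements.
The index is φ(101) / ord(90) = 100 / 100 = 1.

1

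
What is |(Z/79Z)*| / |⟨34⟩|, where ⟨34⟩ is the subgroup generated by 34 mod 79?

1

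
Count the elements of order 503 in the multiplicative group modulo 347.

φ(347) = 347 − 1 = 346 = 2 · 173.
Since (Z/347Z)^× is cyclic of order 346, the number of elements of order d is φ(d) when d | 346 and 0 otherwise.
Since 503 ∤ 346, the count is 0.

0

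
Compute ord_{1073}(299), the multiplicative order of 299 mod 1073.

The order of 299 must divide φ(1073) = φ(29·37) = (29−1)·(37−1) = 28·36 = 1008 = 2^4 · 3^2 · 7.
Divisors of 1008: 1, 2, 3, 4, 6, 7, 8, 9, 12, 14, 16, 18, 21, 24, 28, 36, 42, 48, 56, 63, 72, 84, 112, 126, 144, 168, 252, 336, 504, 1008.
Check 299^d mod 1073 for each divisor in increasing order:
299^1 ≡ 299
299^2 ≡ 342
299^3 ≡ 323
299^4 ≡ 7
299^6 ≡ 248
299^7 ≡ 115
299^8 ≡ 49
299^9 ≡ 702
299^12 ≡ 343
299^14 ≡ 349
299^16 ≡ 255
299^18 ≡ 297
299^21 ≡ 434
299^24 ≡ 692
299^28 ≡ 552
299^36 ≡ 223
299^42 ≡ 581
299^48 ≡ 306
299^56 ≡ 1045
299^63 ≡ 1072
299^72 ≡ 371
299^84 ≡ 639
299^112 ≡ 784
299^126 ≡ 1
So ord_1073(299) = 126.

126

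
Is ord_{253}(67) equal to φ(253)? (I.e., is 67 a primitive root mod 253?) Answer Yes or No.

No

253 = 11 · 23 is a product of two distinct odd primes, so (Z/253Z)^× ≅ (Z/11Z)^× × (Z/23Z)^× is not cyclic.
No primitive root modulo 253 exists; in particular 67 is not one.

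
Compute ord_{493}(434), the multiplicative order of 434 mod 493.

8

The order of 434 must divide φ(493) = φ(17·29) = (17−1)·(29−1) = 16·28 = 448 = 2^6 · 7.
Divisors of 448: 1, 2, 4, 7, 8, 14, 16, 28, 32, 56, 64, 112, 224, 448.
Evaluate successive powers at the divisors of 448:
434^1 ≡ 434 (mod 493)
434^2 ≡ 30 (mod 493)
434^4 ≡ 407 (mod 493)
434^7 ≡ 376 (mod 493)
434^8 ≡ 1 (mod 493) ✓
Hence ord(434) = 8.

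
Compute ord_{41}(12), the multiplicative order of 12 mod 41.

40

By Lagrange's theorem, ord_41(12) divides φ(41) = 41 − 1 = 40 = 2^3 · 5.
Divisors of 40: 1, 2, 4, 5, 8, 10, 20, 40.
Evaluate successive powers at the divisors of 40:
12^1 ≡ 12 (mod 41)
12^2 ≡ 21 (mod 41)
12^4 ≡ 31 (mod 41)
12^5 ≡ 3 (mod 41)
12^8 ≡ 18 (mod 41)
12^10 ≡ 9 (mod 41)
12^20 ≡ 40 (mod 41)
12^40 ≡ 1 (mod 41) ✓
So ord_41(12) = 40.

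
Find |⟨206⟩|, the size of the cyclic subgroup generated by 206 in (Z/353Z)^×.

352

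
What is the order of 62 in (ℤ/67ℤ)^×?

11

By Lagrange's theorem, ord_67(62) divides φ(67) = 67 − 1 = 66 = 2 · 3 · 11.
Divisors of 66: 1, 2, 3, 6, 11, 22, 33, 66.
Compute 62^d (mod 67) for the divisors d until we hit 1:
62^1 ≡ 62 (mod 67)
62^2 ≡ 25 (mod 67)
62^3 ≡ 9 (mod 67)
62^6 ≡ 14 (mod 67)
62^11 ≡ 1 (mod 67) ✓
The smallest such exponent is 11, so the order of 62 is 11.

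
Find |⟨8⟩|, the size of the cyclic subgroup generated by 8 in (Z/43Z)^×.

14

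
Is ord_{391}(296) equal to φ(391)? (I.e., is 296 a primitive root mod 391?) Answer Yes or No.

No

391 = 17 · 23 is a product of two distinct odd primes, so (Z/391Z)^× ≅ (Z/17Z)^× × (Z/23Z)^× is not cyclic.
No primitive root modulo 391 exists; in particular 296 is not one.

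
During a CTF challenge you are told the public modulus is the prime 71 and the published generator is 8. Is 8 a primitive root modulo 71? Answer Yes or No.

No

φ(71) = 71 − 1 = 70 = 2 · 5 · 7.
Test 8^(70/q) mod 71 for each prime factor q of 70:
8^35 ≡ 1 (mod 71)  [q = 2: ≡ 1 ✗]
8^14 ≡ 57 (mod 71)  [q = 5: ≢ 1 ✓]
8^10 ≡ 20 (mod 71)  [q = 7: ≢ 1 ✓]
Since 8^35 ≡ 1, the order of 8 divides 35 < 70, so 8 is not a primitive root.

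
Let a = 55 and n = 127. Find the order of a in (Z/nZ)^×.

126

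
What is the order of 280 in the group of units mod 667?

ord(280) | φ(667) = φ(23·29) = (23−1)·(29−1) = 22·28 = 616 = 2^3 · 7 · 11.
Divisors of 616: 1, 2, 4, 7, 8, 11, 14, 22, 28, 44, 56, 77, 88, 154, 308, 616.
Evaluate successive powers at the divisors of 616:
280^1 ≡ 280 (mod 667)
280^2 ≡ 361 (mod 667)
280^4 ≡ 256 (mod 667)
280^7 ≡ 215 (mod 667)
280^8 ≡ 170 (mod 667)
280^11 ≡ 346 (mod 667)
280^14 ≡ 202 (mod 667)
280^22 ≡ 323 (mod 667)
280^28 ≡ 117 (mod 667)
280^44 ≡ 277 (mod 667)
280^56 ≡ 349 (mod 667)
280^77 ≡ 162 (mod 667)
280^88 ≡ 24 (mod 667)
280^154 ≡ 231 (mod 667)
280^308 ≡ 1 (mod 667) ✓
So ord_667(280) = 308.

308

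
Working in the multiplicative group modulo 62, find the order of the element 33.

The order of 33 must divide φ(62) = φ(2)·φ(31) = 1·30 = 30 = 2 · 3 · 5.
Divisors of 30: 1, 2, 3, 5, 6, 10, 15, 30.
Check 33^d mod 62 for each divisor in increasing order:
33^1 ≡ 33
33^2 ≡ 35
33^3 ≡ 39
33^5 ≡ 1
The smallest such exponent is 5, so the order of 33 is 5.

5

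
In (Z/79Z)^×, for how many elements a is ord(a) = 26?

φ(79) = 79 − 1 = 78 = 2 · 3 · 13.
In a cyclic group of order 78, there are φ(d) elements of order d for each divisor d of 78, and zero for non-divisors.
26 = 2 · 13 divides 78, and φ(26) = 12.

12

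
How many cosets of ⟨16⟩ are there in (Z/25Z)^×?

4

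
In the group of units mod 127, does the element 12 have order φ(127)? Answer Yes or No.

Yes

φ(127) = 127 − 1 = 126 = 2 · 3^2 · 7.
12 is a primitive root mod 127 iff 12^(φ(127)/q) ≢ 1 for every prime q | φ(127), i.e. q ∈ {2, 3, 7}.
12^63 ≡ 126 (mod 127)  [q = 2: ≢ 1 ✓]
12^42 ≡ 107 (mod 127)  [q = 3: ≢ 1 ✓]
12^18 ≡ 8 (mod 127)  [q = 7: ≢ 1 ✓]
All checks pass, so 12 has order 126 and is a primitive root modulo 127.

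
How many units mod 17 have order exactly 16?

φ(17) = 17 − 1 = 16 = 2^4.
(Z/17Z)^× is cyclic (|G| = 16); a cyclic group of order m has exactly φ(d) elements of each order d | m, and none otherwise.
16 = 2^4 divides 16, and φ(16) = 8.

8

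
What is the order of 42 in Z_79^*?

ord(42) | φ(79) = 79 − 1 = 78 = 2 · 3 · 13.
Divisors of 78: 1, 2, 3, 6, 13, 26, 39, 78.
Check 42^d mod 79 for each divisor in increasing order:
42^1 ≡ 42 (mod 79)
42^2 ≡ 26 (mod 79)
42^3 ≡ 65 (mod 79)
42^6 ≡ 38 (mod 79)
42^13 ≡ 55 (mod 79)
42^26 ≡ 23 (mod 79)
42^39 ≡ 1 (mod 79) ✓
Hence ord(42) = 39.

39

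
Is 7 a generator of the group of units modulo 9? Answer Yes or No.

No

φ(9) = φ(3^2) = 3·(3−1) = 6 = 2 · 3.
An element g generates (Z/9Z)^× iff g^(6/q) ≢ 1 (mod 9) for each prime q ∈ {2, 3}.
7^3 ≡ 1 (mod 9)  [q = 2: ≡ 1 ✗]
7^2 ≡ 4 (mod 9)  [q = 3: ≢ 1 ✓]
7^3 ≡ 1 shows ord(7) | 3, strictly less than φ(9); not a primitive root.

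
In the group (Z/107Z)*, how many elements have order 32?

0

φ(107) = 107 − 1 = 106 = 2 · 53.
In a cyclic group of order 106, there are φ(d) elements of order d for each divisor d of 106, and zero for non-divisors.
Here 106 is not a multiple of 32, so there are no elements of order 32.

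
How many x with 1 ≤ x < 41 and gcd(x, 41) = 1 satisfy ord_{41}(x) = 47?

0

φ(41) = 41 − 1 = 40 = 2^3 · 5.
(Z/41Z)^× is cyclic (|G| = 40); a cyclic group of order m has exactly φ(d) elements of each order d | m, and none otherwise.
47 does not divide 40, so no element of (Z/41Z)^× has order 47.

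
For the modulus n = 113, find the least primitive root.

3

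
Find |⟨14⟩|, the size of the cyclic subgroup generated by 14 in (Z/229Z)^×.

Since 14 ∈ (Z/229Z)^×, its order divides φ(229) = 229 − 1 = 228 = 2^2 · 3 · 19.
Divisors of 228: 1, 2, 3, 4, 6, 12, 19, 38, 57, 76, 114, 228.
Test each divisor d:
14^1 ≡ 14 (mod 229)
14^2 ≡ 196 (mod 229)
14^3 ≡ 225 (mod 229)
14^4 ≡ 173 (mod 229)
14^6 ≡ 16 (mod 229)
14^12 ≡ 27 (mod 229)
14^19 ≡ 94 (mod 229)
14^38 ≡ 134 (mod 229)
14^57 ≡ 1 (mod 229) ✓
So ord_229(14) = 57.

57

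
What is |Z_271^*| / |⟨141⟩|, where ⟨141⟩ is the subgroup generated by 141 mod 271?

6

Since 141 ∈ (Z/271Z)^×, its order divides φ(271) = 271 − 1 = 270 = 2 · 3^3 · 5.
Divisors of 270: 1, 2, 3, 5, 6, 9, 10, 15, 18, 27, 30, 45, 54, 90, 135, 270.
Check 141^d mod 271 for each divisor in increasing order:
141^1 ≡ 141
141^2 ≡ 98
141^3 ≡ 268
141^5 ≡ 248
141^6 ≡ 9
141^9 ≡ 244
141^10 ≡ 258
141^15 ≡ 28
141^18 ≡ 187
141^27 ≡ 100
141^30 ≡ 242
141^45 ≡ 1
Thus |⟨141⟩| = ord(141) = 45.
[(Z/271Z)^× : ⟨141⟩] = 270/45 = 6.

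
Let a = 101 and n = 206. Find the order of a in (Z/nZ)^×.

102

ord(101) | φ(206) = φ(2)·φ(103) = 1·102 = 102 = 2 · 3 · 17.
Divisors of 102: 1, 2, 3, 6, 17, 34, 51, 102.
Test each divisor d:
101^1 ≡ 101 (mod 206)
101^2 ≡ 107 (mod 206)
101^3 ≡ 95 (mod 206)
101^6 ≡ 167 (mod 206)
101^17 ≡ 47 (mod 206)
101^34 ≡ 149 (mod 206)
101^51 ≡ 205 (mod 206)
101^102 ≡ 1 (mod 206) ✓
So ord_206(101) = 102.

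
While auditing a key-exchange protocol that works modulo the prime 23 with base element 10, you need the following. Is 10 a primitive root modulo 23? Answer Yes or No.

Yes

φ(23) = 23 − 1 = 22 = 2 · 11.
Test 10^(22/q) mod 23 for each prime factor q of 22:
10^11 ≡ 22 (mod 23)  [q = 2: ≢ 1 ✓]
10^2 ≡ 8 (mod 23)  [q = 11: ≢ 1 ✓]
All checks pass, so 10 has order 22 and is a primitive root modulo 23.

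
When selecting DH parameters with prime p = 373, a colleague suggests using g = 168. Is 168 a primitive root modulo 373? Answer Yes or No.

Yes

φ(373) = 373 − 1 = 372 = 2^2 · 3 · 31.
Test 168^(372/q) mod 373 for each prime factor q of 372:
168^186 ≡ 372 (mod 373)  [q = 2: ≢ 1 ✓]
168^124 ≡ 284 (mod 373)  [q = 3: ≢ 1 ✓]
168^12 ≡ 351 (mod 373)  [q = 31: ≢ 1 ✓]
Every test exponent gives a nontrivial residue, hence 168 generates the full group.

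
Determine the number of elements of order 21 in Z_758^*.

φ(758) = φ(2)·φ(379) = 1·378 = 378 = 2 · 3^3 · 7.
(Z/758Z)^× is cyclic (|G| = 378); a cyclic group of order m has exactly φ(d) elements of each order d | m, and none otherwise.
21 = 3 · 7 divides 378, and φ(21) = 12.

12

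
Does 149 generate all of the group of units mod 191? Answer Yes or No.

No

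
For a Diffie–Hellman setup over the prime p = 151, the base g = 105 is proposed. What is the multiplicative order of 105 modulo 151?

15

By Lagrange's theorem, ord_151(105) divides φ(151) = 151 − 1 = 150 = 2 · 3 · 5^2.
Divisors of 150: 1, 2, 3, 5, 6, 10, 15, 25, 30, 50, 75, 150.
Check 105^d mod 151 for each divisor in increasing order:
105^1 ≡ 105 (mod 151)
105^2 ≡ 2 (mod 151)
105^3 ≡ 59 (mod 151)
105^5 ≡ 118 (mod 151)
105^6 ≡ 8 (mod 151)
105^10 ≡ 32 (mod 151)
105^15 ≡ 1 (mod 151) ✓
The smallest such exponent is 15, so the order of 105 is 15.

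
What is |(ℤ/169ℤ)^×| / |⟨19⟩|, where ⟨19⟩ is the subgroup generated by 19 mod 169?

The order of 19 must divide φ(169) = φ(13^2) = 13·(13−1) = 156 = 2^2 · 3 · 13.
Divisors of 156: 1, 2, 3, 4, 6, 12, 13, 26, 39, 52, 78, 156.
Check 19^d mod 169 for each divisor in increasing order:
19^1 ≡ 19
19^2 ≡ 23
19^3 ≡ 99
19^4 ≡ 22
19^6 ≡ 168
19^12 ≡ 1
Thus |⟨19⟩| = ord(19) = 12.
The index is φ(169) / ord(19) = 156 / 12 = 13.

13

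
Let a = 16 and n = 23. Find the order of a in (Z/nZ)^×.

11

ord(16) | φ(23) = 23 − 1 = 22 = 2 · 11.
Divisors of 22: 1, 2, 11, 22.
Check 16^d mod 23 for each divisor in increasing order:
16^1 ≡ 16 (mod 23)
16^2 ≡ 3 (mod 23)
16^11 ≡ 1 (mod 23) ✓
Therefore the multiplicative order of 16 modulo 23 is 11.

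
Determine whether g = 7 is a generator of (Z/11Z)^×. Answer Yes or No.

Yes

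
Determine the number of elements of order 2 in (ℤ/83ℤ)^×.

φ(83) = 83 − 1 = 82 = 2 · 41.
Since (Z/83Z)^× is cyclic of order 82, the number of elements of order d is φ(d) when d | 82 and 0 otherwise.
2 | 82, and φ(2) = 2 − 1 = 1.

1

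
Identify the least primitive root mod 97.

5

φ(97) = 97 − 1 = 96 = 2^5 · 3.
Test candidates g = 2, 3, … against the prime factors q ∈ {2, 3} of φ(97): g is a generator iff g^(96/q) ≢ 1 for every such q.
g = 2: 2^48 ≡ 1 — hits 1, so not a primitive root.
g = 3: 3^48 ≡ 1 — hits 1, so not a primitive root.
g = 4: 4^48 ≡ 1 — hits 1, so not a primitive root.
g = 5: 5^48 ≡ 96; 5^32 ≡ 35 — none is 1, so 5 is a primitive root.
The smallest primitive root modulo 97 is 5.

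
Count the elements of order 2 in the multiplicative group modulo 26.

1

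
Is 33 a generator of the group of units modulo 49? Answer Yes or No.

Yes

φ(49) = φ(7^2) = 7·(7−1) = 42 = 2 · 3 · 7.
33 is a primitive root mod 49 iff 33^(φ(49)/q) ≢ 1 for every prime q | φ(49), i.e. q ∈ {2, 3, 7}.
33^21 ≡ 48 (mod 49)  [q = 2: ≢ 1 ✓]
33^14 ≡ 18 (mod 49)  [q = 3: ≢ 1 ✓]
33^6 ≡ 8 (mod 49)  [q = 7: ≢ 1 ✓]
Every test exponent gives a nontrivial residue, hence 33 generates the full group.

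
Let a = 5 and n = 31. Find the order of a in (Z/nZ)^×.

ord(5) | φ(31) = 31 − 1 = 30 = 2 · 3 · 5.
Divisors of 30: 1, 2, 3, 5, 6, 10, 15, 30.
Check 5^d mod 31 for each divisor in increasing order:
5^1 ≡ 5
5^2 ≡ 25
5^3 ≡ 1
The smallest such exponent is 3, so the order of 5 is 3.

3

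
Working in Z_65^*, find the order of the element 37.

12

Since 37 ∈ (Z/65Z)^×, its order divides φ(65) = φ(5·13) = (5−1)·(13−1) = 4·12 = 48 = 2^4 · 3.
Divisors of 48: 1, 2, 3, 4, 6, 8, 12, 16, 24, 48.
Evaluate successive powers at the divisors of 48:
37^1 ≡ 37
37^2 ≡ 4
37^3 ≡ 18
37^4 ≡ 16
37^6 ≡ 64
37^8 ≡ 61
37^12 ≡ 1
The smallest such exponent is 12, so the order of 37 is 12.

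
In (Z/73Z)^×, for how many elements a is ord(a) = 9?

6

φ(73) = 73 − 1 = 72 = 2^3 · 3^2.
Since (Z/73Z)^× is cyclic of order 72, the number of elements of order d is φ(d) when d | 72 and 0 otherwise.
9 = 3^2 divides 72, and φ(9) = 6.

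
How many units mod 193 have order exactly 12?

4

φ(193) = 193 − 1 = 192 = 2^6 · 3.
Since (Z/193Z)^× is cyclic of order 192, the number of elements of order d is φ(d) when d | 192 and 0 otherwise.
12 = 2^2 · 3 divides 192, and φ(12) = 4.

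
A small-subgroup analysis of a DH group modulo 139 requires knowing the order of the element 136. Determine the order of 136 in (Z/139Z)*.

69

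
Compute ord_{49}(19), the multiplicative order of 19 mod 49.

ord(19) | φ(49) = φ(7^2) = 7·(7−1) = 42 = 2 · 3 · 7.
Divisors of 42: 1, 2, 3, 6, 7, 14, 21, 42.
Check 19^d mod 49 for each divisor in increasing order:
19^1 ≡ 19 (mod 49)
19^2 ≡ 18 (mod 49)
19^3 ≡ 48 (mod 49)
19^6 ≡ 1 (mod 49) ✓
Therefore the multiplicative order of 19 modulo 49 is 6.

6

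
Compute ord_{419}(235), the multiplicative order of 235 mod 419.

By Lagrange's theorem, ord_419(235) divides φ(419) = 419 − 1 = 418 = 2 · 11 · 19.
Divisors of 418: 1, 2, 11, 19, 22, 38, 209, 418.
Test each divisor d:
235^1 ≡ 235 (mod 419)
235^2 ≡ 336 (mod 419)
235^11 ≡ 136 (mod 419)
235^19 ≡ 348 (mod 419)
235^22 ≡ 60 (mod 419)
235^38 ≡ 13 (mod 419)
235^209 ≡ 1 (mod 419) ✓
Hence ord(235) = 209.

209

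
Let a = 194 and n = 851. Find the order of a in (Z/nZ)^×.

ord(194) | φ(851) = φ(23·37) = (23−1)·(37−1) = 22·36 = 792 = 2^3 · 3^2 · 11.
Divisors of 792: 1, 2, 3, 4, 6, 8, 9, 11, 12, 18, 22, 24, 33, 36, 44, 66, 72, 88, 99, 132, 198, 264, 396, 792.
Evaluate successive powers at the divisors of 792:
194^1 ≡ 194 (mod 851)
194^2 ≡ 192 (mod 851)
194^3 ≡ 655 (mod 851)
194^4 ≡ 271 (mod 851)
194^6 ≡ 121 (mod 851)
194^8 ≡ 255 (mod 851)
194^9 ≡ 112 (mod 851)
194^11 ≡ 229 (mod 851)
194^12 ≡ 174 (mod 851)
194^18 ≡ 630 (mod 851)
194^22 ≡ 530 (mod 851)
194^24 ≡ 491 (mod 851)
194^33 ≡ 528 (mod 851)
194^36 ≡ 334 (mod 851)
194^44 ≡ 70 (mod 851)
194^66 ≡ 507 (mod 851)
194^72 ≡ 75 (mod 851)
194^88 ≡ 645 (mod 851)
194^99 ≡ 482 (mod 851)
194^132 ≡ 47 (mod 851)
194^198 ≡ 1 (mod 851) ✓
So ord_851(194) = 198.

198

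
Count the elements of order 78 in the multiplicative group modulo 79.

φ(79) = 79 − 1 = 78 = 2 · 3 · 13.
In a cyclic group of order 78, there are φ(d) elements of order d for each divisor d of 78, and zero for non-divisors.
78 = 2 · 3 · 13 divides 78, and φ(78) = 24.

24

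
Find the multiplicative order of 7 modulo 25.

ord(7) | φ(25) = φ(5^2) = 5·(5−1) = 20 = 2^2 · 5.
Divisors of 20: 1, 2, 4, 5, 10, 20.
Compute 7^d (mod 25) for the divisors d until we hit 1:
7^1 ≡ 7
7^2 ≡ 24
7^4 ≡ 1
So ord_25(7) = 4.

4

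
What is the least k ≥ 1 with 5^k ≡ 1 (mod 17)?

16

Since 5 ∈ (Z/17Z)^×, its order divides φ(17) = 17 − 1 = 16 = 2^4.
Divisors of 16: 1, 2, 4, 8, 16.
Test each divisor d:
5^1 ≡ 5 (mod 17)
5^2 ≡ 8 (mod 17)
5^4 ≡ 13 (mod 17)
5^8 ≡ 16 (mod 17)
5^16 ≡ 1 (mod 17) ✓
So ord_17(5) = 16.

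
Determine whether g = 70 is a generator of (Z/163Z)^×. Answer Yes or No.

Yes

φ(163) = 163 − 1 = 162 = 2 · 3^4.
An element g generates (Z/163Z)^× iff g^(162/q) ≢ 1 (mod 163) for each prime q ∈ {2, 3}.
70^81 ≡ 162 (mod 163)  [q = 2: ≢ 1 ✓]
70^54 ≡ 58 (mod 163)  [q = 3: ≢ 1 ✓]
Every test exponent gives a nontrivial residue, hence 70 generates the full group.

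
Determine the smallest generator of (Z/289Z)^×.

3

φ(289) = φ(17^2) = 17·(17−1) = 272 = 2^4 · 17.
g is a primitive root iff g^(272/q) ≢ 1 (mod 289) for each prime q ∈ {2, 17}.
g = 2: 2^136 ≡ 1 — hits 1, so not a primitive root.
g = 3: 3^136 ≡ 288; 3^16 ≡ 171 — none is 1, so 3 is a primitive root.
The smallest primitive root modulo 289 is 3.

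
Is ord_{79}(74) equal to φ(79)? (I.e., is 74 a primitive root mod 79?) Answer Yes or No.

φ(79) = 79 − 1 = 78 = 2 · 3 · 13.
An element g generates (Z/79Z)^× iff g^(78/q) ≢ 1 (mod 79) for each prime q ∈ {2, 3, 13}.
74^39 ≡ 78 (mod 79)  [q = 2: ≢ 1 ✓]
74^26 ≡ 55 (mod 79)  [q = 3: ≢ 1 ✓]
74^6 ≡ 62 (mod 79)  [q = 13: ≢ 1 ✓]
All checks pass, so 74 has order 78 and is a primitive root modulo 79.

Yes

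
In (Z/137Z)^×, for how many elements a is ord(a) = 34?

16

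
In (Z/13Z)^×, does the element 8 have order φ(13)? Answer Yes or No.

φ(13) = 13 − 1 = 12 = 2^2 · 3.
Test 8^(12/q) mod 13 for each prime factor q of 12:
8^6 ≡ 12 (mod 13)  [q = 2: ≢ 1 ✓]
8^4 ≡ 1 (mod 13)  [q = 3: ≡ 1 ✗]
8^4 ≡ 1 shows ord(8) | 4, strictly less than φ(13); not a primitive root.

No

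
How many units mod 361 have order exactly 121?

φ(361) = φ(19^2) = 19·(19−1) = 342 = 2 · 3^2 · 19.
(Z/361Z)^× is cyclic (|G| = 342); a cyclic group of order m has exactly φ(d) elements of each order d | m, and none otherwise.
Here 342 is not a multiple of 121, so there are no elements of order 121.

0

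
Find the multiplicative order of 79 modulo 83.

82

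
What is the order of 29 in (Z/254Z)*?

126

Since 29 ∈ (Z/254Z)^×, its order divides φ(254) = φ(2)·φ(127) = 1·126 = 126 = 2 · 3^2 · 7.
Divisors of 126: 1, 2, 3, 6, 7, 9, 14, 18, 21, 42, 63, 126.
Test each divisor d:
29^1 ≡ 29 (mod 254)
29^2 ≡ 79 (mod 254)
29^3 ≡ 5 (mod 254)
29^6 ≡ 25 (mod 254)
29^7 ≡ 217 (mod 254)
29^9 ≡ 125 (mod 254)
29^14 ≡ 99 (mod 254)
29^18 ≡ 131 (mod 254)
29^21 ≡ 147 (mod 254)
29^42 ≡ 19 (mod 254)
29^63 ≡ 253 (mod 254)
29^126 ≡ 1 (mod 254) ✓
Therefore the multiplicative order of 29 modulo 254 is 126.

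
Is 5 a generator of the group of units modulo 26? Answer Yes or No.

No

φ(26) = φ(2)·φ(13) = 1·12 = 12 = 2^2 · 3.
It suffices to check that the order of 5 is not a proper divisor of 12: compute 5^(12/q) for q ∈ {2, 3}.
5^6 ≡ 25 (mod 26)  [q = 2: ≢ 1 ✓]
5^4 ≡ 1 (mod 26)  [q = 3: ≡ 1 ✗]
Since 5^4 ≡ 1, the order of 5 divides 4 < 12, so 5 is not a primitive root.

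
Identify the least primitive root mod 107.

φ(107) = 107 − 1 = 106 = 2 · 53.
g is a primitive root iff g^(106/q) ≢ 1 (mod 107) for each prime q ∈ {2, 53}.
g = 2: 2^53 ≡ 106; 2^2 ≡ 4 — none is 1, so 2 is a primitive root.
Hence the least primitive root of 107 is 2.

2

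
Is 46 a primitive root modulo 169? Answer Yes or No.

φ(169) = φ(13^2) = 13·(13−1) = 156 = 2^2 · 3 · 13.
An element g generates (Z/169Z)^× iff g^(156/q) ≢ 1 (mod 169) for each prime q ∈ {2, 3, 13}.
46^78 ≡ 168 (mod 169)  [q = 2: ≢ 1 ✓]
46^52 ≡ 22 (mod 169)  [q = 3: ≢ 1 ✓]
46^12 ≡ 40 (mod 169)  [q = 13: ≢ 1 ✓]
All checks pass, so 46 has order 156 and is a primitive root modulo 169.

Yes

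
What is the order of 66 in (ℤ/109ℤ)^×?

9

ord(66) | φ(109) = 109 − 1 = 108 = 2^2 · 3^3.
Divisors of 108: 1, 2, 3, 4, 6, 9, 12, 18, 27, 36, 54, 108.
Compute 66^d (mod 109) for the divisors d until we hit 1:
66^1 ≡ 66 (mod 109)
66^2 ≡ 105 (mod 109)
66^3 ≡ 63 (mod 109)
66^4 ≡ 16 (mod 109)
66^6 ≡ 45 (mod 109)
66^9 ≡ 1 (mod 109) ✓
Hence ord(66) = 9.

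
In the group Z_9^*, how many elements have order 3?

φ(9) = φ(3^2) = 3·(3−1) = 6 = 2 · 3.
Since (Z/9Z)^× is cyclic of order 6, the number of elements of order d is φ(d) when d | 6 and 0 otherwise.
3 | 6, and φ(3) = 3 − 1 = 2.

2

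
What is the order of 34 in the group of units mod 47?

23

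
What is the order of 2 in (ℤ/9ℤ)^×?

6

ord(2) | φ(9) = φ(3^2) = 3·(3−1) = 6 = 2 · 3.
Divisors of 6: 1, 2, 3, 6.
Check 2^d mod 9 for each divisor in increasing order:
2^1 ≡ 2 (mod 9)
2^2 ≡ 4 (mod 9)
2^3 ≡ 8 (mod 9)
2^6 ≡ 1 (mod 9) ✓
Therefore the multiplicative order of 2 modulo 9 is 6.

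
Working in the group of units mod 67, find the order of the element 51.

66

The order of 51 must divide φ(67) = 67 − 1 = 66 = 2 · 3 · 11.
Divisors of 66: 1, 2, 3, 6, 11, 22, 33, 66.
Test each divisor d:
51^1 ≡ 51
51^2 ≡ 55
51^3 ≡ 58
51^6 ≡ 14
51^11 ≡ 38
51^22 ≡ 37
51^33 ≡ 66
51^66 ≡ 1
Hence ord(51) = 66.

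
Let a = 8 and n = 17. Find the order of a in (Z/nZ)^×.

8

The order of 8 must divide φ(17) = 17 − 1 = 16 = 2^4.
Divisors of 16: 1, 2, 4, 8, 16.
Evaluate successive powers at the divisors of 16:
8^1 ≡ 8
8^2 ≡ 13
8^4 ≡ 16
8^8 ≡ 1
The smallest such exponent is 8, so the order of 8 is 8.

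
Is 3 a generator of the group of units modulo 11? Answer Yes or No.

No

φ(11) = 11 − 1 = 10 = 2 · 5.
Test 3^(10/q) mod 11 for each prime factor q of 10:
3^5 ≡ 1 (mod 11)  [q = 2: ≡ 1 ✗]
3^2 ≡ 9 (mod 11)  [q = 5: ≢ 1 ✓]
3^5 ≡ 1 shows ord(3) | 5, strictly less than φ(11); not a primitive root.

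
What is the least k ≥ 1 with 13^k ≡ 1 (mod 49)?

ord(13) | φ(49) = φ(7^2) = 7·(7−1) = 42 = 2 · 3 · 7.
Divisors of 42: 1, 2, 3, 6, 7, 14, 21, 42.
Evaluate successive powers at the divisors of 42:
13^1 ≡ 13 (mod 49)
13^2 ≡ 22 (mod 49)
13^3 ≡ 41 (mod 49)
13^6 ≡ 15 (mod 49)
13^7 ≡ 48 (mod 49)
13^14 ≡ 1 (mod 49) ✓
The smallest such exponent is 14, so the order of 13 is 14.

14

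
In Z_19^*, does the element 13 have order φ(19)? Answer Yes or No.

Yes

φ(19) = 19 − 1 = 18 = 2 · 3^2.
An element g generates (Z/19Z)^× iff g^(18/q) ≢ 1 (mod 19) for each prime q ∈ {2, 3}.
13^9 ≡ 18 (mod 19)  [q = 2: ≢ 1 ✓]
13^6 ≡ 11 (mod 19)  [q = 3: ≢ 1 ✓]
Every test exponent gives a nontrivial residue, hence 13 generates the full group.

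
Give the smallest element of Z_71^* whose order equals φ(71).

7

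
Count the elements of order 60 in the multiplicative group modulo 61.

16

φ(61) = 61 − 1 = 60 = 2^2 · 3 · 5.
In a cyclic group of order 60, there are φ(d) elements of order d for each divisor d of 60, and zero for non-divisors.
60 = 2^2 · 3 · 5 divides 60, and φ(60) = 16.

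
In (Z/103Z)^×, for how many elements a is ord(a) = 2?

1

φ(103) = 103 − 1 = 102 = 2 · 3 · 17.
(Z/103Z)^× is cyclic (|G| = 102); a cyclic group of order m has exactly φ(d) elements of each order d | m, and none otherwise.
2 | 102, and φ(2) = 2 − 1 = 1.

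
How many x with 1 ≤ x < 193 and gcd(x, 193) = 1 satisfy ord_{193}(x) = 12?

4

φ(193) = 193 − 1 = 192 = 2^6 · 3.
In a cyclic group of order 192, there are φ(d) elements of order d for each divisor d of 192, and zero for non-divisors.
12 = 2^2 · 3 divides 192, and φ(12) = 4.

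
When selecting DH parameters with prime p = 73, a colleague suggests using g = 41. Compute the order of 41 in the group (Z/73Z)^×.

18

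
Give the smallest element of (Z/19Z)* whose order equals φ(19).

φ(19) = 19 − 1 = 18 = 2 · 3^2.
g is a primitive root iff g^(18/q) ≢ 1 (mod 19) for each prime q ∈ {2, 3}.
g = 2: 2^9 ≡ 18; 2^6 ≡ 7 — none is 1, so 2 is a primitive root.
Hence the least primitive root of 19 is 2.

2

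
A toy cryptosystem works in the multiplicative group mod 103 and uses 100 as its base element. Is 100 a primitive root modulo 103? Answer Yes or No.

φ(103) = 103 − 1 = 102 = 2 · 3 · 17.
Test 100^(102/q) mod 103 for each prime factor q of 102:
100^51 ≡ 1 (mod 103)  [q = 2: ≡ 1 ✗]
100^34 ≡ 1 (mod 103)  [q = 3: ≡ 1 ✗]
100^6 ≡ 8 (mod 103)  [q = 17: ≢ 1 ✓]
100^51 ≡ 1 shows ord(100) | 51, strictly less than φ(103); not a primitive root.

No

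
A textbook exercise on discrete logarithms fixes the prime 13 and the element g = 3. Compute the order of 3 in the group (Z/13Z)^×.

3

Since 3 ∈ (Z/13Z)^×, its order divides φ(13) = 13 − 1 = 12 = 2^2 · 3.
Divisors of 12: 1, 2, 3, 4, 6, 12.
Check 3^d mod 13 for each divisor in increasing order:
3^1 ≡ 3 (mod 13)
3^2 ≡ 9 (mod 13)
3^3 ≡ 1 (mod 13) ✓
Hence ord(3) = 3.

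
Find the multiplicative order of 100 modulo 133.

The order of 100 must divide φ(133) = φ(7·19) = (7−1)·(19−1) = 6·18 = 108 = 2^2 · 3^3.
Divisors of 108: 1, 2, 3, 4, 6, 9, 12, 18, 27, 36, 54, 108.
Test each divisor d:
100^1 ≡ 100 (mod 133)
100^2 ≡ 25 (mod 133)
100^3 ≡ 106 (mod 133)
100^4 ≡ 93 (mod 133)
100^6 ≡ 64 (mod 133)
100^9 ≡ 1 (mod 133) ✓
Hence ord(100) = 9.

9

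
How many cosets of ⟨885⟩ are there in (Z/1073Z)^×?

4

The order of 885 must divide φ(1073) = φ(29·37) = (29−1)·(37−1) = 28·36 = 1008 = 2^4 · 3^2 · 7.
Divisors of 1008: 1, 2, 3, 4, 6, 7, 8, 9, 12, 14, 16, 18, 21, 24, 28, 36, 42, 48, 56, 63, 72, 84, 112, 126, 144, 168, 252, 336, 504, 1008.
Test each divisor d:
885^1 ≡ 885 (mod 1073)
885^2 ≡ 1008 (mod 1073)
885^3 ≡ 417 (mod 1073)
885^4 ≡ 1006 (mod 1073)
885^6 ≡ 63 (mod 1073)
885^7 ≡ 1032 (mod 1073)
885^8 ≡ 197 (mod 1073)
885^9 ≡ 519 (mod 1073)
885^12 ≡ 750 (mod 1073)
885^14 ≡ 608 (mod 1073)
885^16 ≡ 181 (mod 1073)
885^18 ≡ 38 (mod 1073)
885^21 ≡ 824 (mod 1073)
885^24 ≡ 248 (mod 1073)
885^28 ≡ 552 (mod 1073)
885^36 ≡ 371 (mod 1073)
885^42 ≡ 840 (mod 1073)
885^48 ≡ 343 (mod 1073)
885^56 ≡ 1045 (mod 1073)
885^63 ≡ 75 (mod 1073)
885^72 ≡ 297 (mod 1073)
885^84 ≡ 639 (mod 1073)
885^112 ≡ 784 (mod 1073)
885^126 ≡ 260 (mod 1073)
885^144 ≡ 223 (mod 1073)
885^168 ≡ 581 (mod 1073)
885^252 ≡ 1 (mod 1073) ✓
The order of 885 is 252, so the subgroup it generates has 252 elements.
[(Z/1073Z)^× : ⟨885⟩] = 1008/252 = 4.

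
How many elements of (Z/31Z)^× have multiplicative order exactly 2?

1

φ(31) = 31 − 1 = 30 = 2 · 3 · 5.
(Z/31Z)^× is cyclic (|G| = 30); a cyclic group of order m has exactly φ(d) elements of each order d | m, and none otherwise.
2 | 30, and φ(2) = 2 − 1 = 1.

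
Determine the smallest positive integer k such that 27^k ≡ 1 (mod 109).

Since 27 ∈ (Z/109Z)^×, its order divides φ(109) = 109 − 1 = 108 = 2^2 · 3^3.
Divisors of 108: 1, 2, 3, 4, 6, 9, 12, 18, 27, 36, 54, 108.
Evaluate successive powers at the divisors of 108:
27^1 ≡ 27
27^2 ≡ 75
27^3 ≡ 63
27^4 ≡ 66
27^6 ≡ 45
27^9 ≡ 1
Therefore the multiplicative order of 27 modulo 109 is 9.

9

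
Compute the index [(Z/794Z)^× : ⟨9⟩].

ord(9) | φ(794) = φ(2)·φ(397) = 1·396 = 396 = 2^2 · 3^2 · 11.
Divisors of 396: 1, 2, 3, 4, 6, 9, 11, 12, 18, 22, 33, 36, 44, 66, 99, 132, 198, 396.
Compute 9^d (mod 794) for the divisors d until we hit 1:
9^1 ≡ 9 (mod 794)
9^2 ≡ 81 (mod 794)
9^3 ≡ 729 (mod 794)
9^4 ≡ 209 (mod 794)
9^6 ≡ 255 (mod 794)
9^9 ≡ 99 (mod 794)
9^11 ≡ 79 (mod 794)
9^12 ≡ 711 (mod 794)
9^18 ≡ 273 (mod 794)
9^22 ≡ 683 (mod 794)
9^33 ≡ 759 (mod 794)
9^36 ≡ 687 (mod 794)
9^44 ≡ 411 (mod 794)
9^66 ≡ 431 (mod 794)
9^99 ≡ 1 (mod 794) ✓
So ord_794(9) = 99, hence |⟨9⟩| = 99.
The index is φ(794) / ord(9) = 396 / 99 = 4.

4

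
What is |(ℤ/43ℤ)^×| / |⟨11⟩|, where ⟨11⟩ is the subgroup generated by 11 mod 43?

By Lagrange's theorem, ord_43(11) divides φ(43) = 43 − 1 = 42 = 2 · 3 · 7.
Divisors of 42: 1, 2, 3, 6, 7, 14, 21, 42.
Compute 11^d (mod 43) for the divisors d until we hit 1:
11^1 ≡ 11 (mod 43)
11^2 ≡ 35 (mod 43)
11^3 ≡ 41 (mod 43)
11^6 ≡ 4 (mod 43)
11^7 ≡ 1 (mod 43) ✓
So ord_43(11) = 7, hence |⟨11⟩| = 7.
Index = |(Z/43Z)^×| / |⟨11⟩| = 42 / 7 = 6.

6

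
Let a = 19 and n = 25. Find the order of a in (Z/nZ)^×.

Since 19 ∈ (Z/25Z)^×, its order divides φ(25) = φ(5^2) = 5·(5−1) = 20 = 2^2 · 5.
Divisors of 20: 1, 2, 4, 5, 10, 20.
Evaluate successive powers at the divisors of 20:
19^1 ≡ 19 (mod 25)
19^2 ≡ 11 (mod 25)
19^4 ≡ 21 (mod 25)
19^5 ≡ 24 (mod 25)
19^10 ≡ 1 (mod 25) ✓
The smallest such exponent is 10, so the order of 19 is 10.

10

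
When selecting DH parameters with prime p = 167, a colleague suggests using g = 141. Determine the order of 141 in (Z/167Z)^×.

ord(141) | φ(167) = 167 − 1 = 166 = 2 · 83.
Divisors of 166: 1, 2, 83, 166.
Test each divisor d:
141^1 ≡ 141 (mod 167)
141^2 ≡ 8 (mod 167)
141^83 ≡ 1 (mod 167) ✓
The smallest such exponent is 83, so the order of 141 is 83.

83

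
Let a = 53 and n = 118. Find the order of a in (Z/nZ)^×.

29

ord(53) | φ(118) = φ(2)·φ(59) = 1·58 = 58 = 2 · 29.
Divisors of 58: 1, 2, 29, 58.
Compute 53^d (mod 118) for the divisors d until we hit 1:
53^1 ≡ 53 (mod 118)
53^2 ≡ 95 (mod 118)
53^29 ≡ 1 (mod 118) ✓
The smallest such exponent is 29, so the order of 53 is 29.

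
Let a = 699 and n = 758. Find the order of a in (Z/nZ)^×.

63

The order of 699 must divide φ(758) = φ(2)·φ(379) = 1·378 = 378 = 2 · 3^3 · 7.
Divisors of 378: 1, 2, 3, 6, 7, 9, 14, 18, 21, 27, 42, 54, 63, 126, 189, 378.
Compute 699^d (mod 758) for the divisors d until we hit 1:
699^1 ≡ 699 (mod 758)
699^2 ≡ 449 (mod 758)
699^3 ≡ 39 (mod 758)
699^6 ≡ 5 (mod 758)
699^7 ≡ 463 (mod 758)
699^9 ≡ 195 (mod 758)
699^14 ≡ 613 (mod 758)
699^18 ≡ 125 (mod 758)
699^21 ≡ 327 (mod 758)
699^27 ≡ 119 (mod 758)
699^42 ≡ 51 (mod 758)
699^54 ≡ 517 (mod 758)
699^63 ≡ 1 (mod 758) ✓
The smallest such exponent is 63, so the order of 699 is 63.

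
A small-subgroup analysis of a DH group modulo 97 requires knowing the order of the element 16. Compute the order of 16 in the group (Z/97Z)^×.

12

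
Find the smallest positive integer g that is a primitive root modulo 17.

3

φ(17) = 17 − 1 = 16 = 2^4.
g is a primitive root iff g^(16/q) ≢ 1 (mod 17) for each prime q ∈ {2}.
g = 2: 2^8 ≡ 1 — hits 1, so not a primitive root.
g = 3: 3^8 ≡ 16 — none is 1, so 3 is a primitive root.
So 3 is the smallest generator of (Z/17Z)^×.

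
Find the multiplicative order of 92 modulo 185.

Since 92 ∈ (Z/185Z)^×, its order divides φ(185) = φ(5·37) = (5−1)·(37−1) = 4·36 = 144 = 2^4 · 3^2.
Divisors of 144: 1, 2, 3, 4, 6, 8, 9, 12, 16, 18, 24, 36, 48, 72, 144.
Evaluate successive powers at the divisors of 144:
92^1 ≡ 92
92^2 ≡ 139
92^3 ≡ 23
92^4 ≡ 81
92^6 ≡ 159
92^8 ≡ 86
92^9 ≡ 142
92^12 ≡ 121
92^16 ≡ 181
92^18 ≡ 184
92^24 ≡ 26
92^36 ≡ 1
Therefore the multiplicative order of 92 modulo 185 is 36.

36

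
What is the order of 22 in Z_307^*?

The order of 22 must divide φ(307) = 307 − 1 = 306 = 2 · 3^2 · 17.
Divisors of 306: 1, 2, 3, 6, 9, 17, 18, 34, 51, 102, 153, 306.
Compute 22^d (mod 307) for the divisors d until we hit 1:
22^1 ≡ 22
22^2 ≡ 177
22^3 ≡ 210
22^6 ≡ 199
22^9 ≡ 38
22^17 ≡ 261
22^18 ≡ 216
22^34 ≡ 274
22^51 ≡ 290
22^102 ≡ 289
22^153 ≡ 306
22^306 ≡ 1
So ord_307(22) = 306.

306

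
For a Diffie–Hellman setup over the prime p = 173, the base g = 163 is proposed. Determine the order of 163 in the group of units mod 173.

86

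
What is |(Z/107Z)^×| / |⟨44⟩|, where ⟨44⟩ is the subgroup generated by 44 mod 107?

Since 44 ∈ (Z/107Z)^×, its order divides φ(107) = 107 − 1 = 106 = 2 · 53.
Divisors of 106: 1, 2, 53, 106.
Check 44^d mod 107 for each divisor in increasing order:
44^1 ≡ 44 (mod 107)
44^2 ≡ 10 (mod 107)
44^53 ≡ 1 (mod 107) ✓
So ord_107(44) = 53, hence |⟨44⟩| = 53.
The index is φ(107) / ord(44) = 106 / 53 = 2.

2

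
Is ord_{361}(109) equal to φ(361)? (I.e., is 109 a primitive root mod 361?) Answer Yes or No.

Yes

φ(361) = φ(19^2) = 19·(19−1) = 342 = 2 · 3^2 · 19.
An element g generates (Z/361Z)^× iff g^(342/q) ≢ 1 (mod 361) for each prime q ∈ {2, 3, 19}.
109^171 ≡ 360 (mod 361)  [q = 2: ≢ 1 ✓]
109^114 ≡ 292 (mod 361)  [q = 3: ≢ 1 ✓]
109^18 ≡ 324 (mod 361)  [q = 19: ≢ 1 ✓]
None equal 1, so ord_361(109) = 342: 109 is a primitive root.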